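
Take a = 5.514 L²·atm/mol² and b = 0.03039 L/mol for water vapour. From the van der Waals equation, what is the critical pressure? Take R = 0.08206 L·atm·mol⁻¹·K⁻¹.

For a van der Waals gas, P_c = a/(27b²).
P_c = 5.514/(27×(0.03039)²) = 5.514/0.024936 = 221.1 atm

P_c ≈ 221.1 atm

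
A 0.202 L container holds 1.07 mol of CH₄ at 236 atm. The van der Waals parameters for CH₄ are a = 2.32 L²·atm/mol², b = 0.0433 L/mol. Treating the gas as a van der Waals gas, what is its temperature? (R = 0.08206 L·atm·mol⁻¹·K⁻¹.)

T ≈ 533.8 K

T = (P + a n²/V²)(V − nb)/(nR)
P + a n²/V² = 236 + (2.32)(1.07)²/(0.202)² = 301.10 atm
V − nb = 0.202 − (1.07)(0.0433) = 0.15567 L
T = (301.10)(0.15567)/((1.07)(0.08206)) = 533.8 K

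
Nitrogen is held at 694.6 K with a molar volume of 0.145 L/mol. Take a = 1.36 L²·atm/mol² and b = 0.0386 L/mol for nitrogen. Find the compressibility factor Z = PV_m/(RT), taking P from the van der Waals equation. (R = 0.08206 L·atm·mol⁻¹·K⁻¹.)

Z ≈ 1.198

P = RT/(V_m − b) − a/V_m² = (0.08206)(694.6)/(0.145 − 0.0386) − 1.36/(0.145)²
  = 56.999/0.10640 − 64.685 = 535.70 − 64.685 = 471.02 atm
Z = PV_m/(RT) = (471.02)(0.145)/((0.08206)(694.6)) = 68.298/56.999 = 1.198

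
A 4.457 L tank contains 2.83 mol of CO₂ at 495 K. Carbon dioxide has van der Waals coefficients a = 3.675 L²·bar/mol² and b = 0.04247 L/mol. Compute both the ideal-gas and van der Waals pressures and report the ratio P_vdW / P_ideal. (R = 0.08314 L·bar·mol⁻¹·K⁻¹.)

P_vdW / P_ideal ≈ 0.9710

Ideal: P_ideal = nRT/V = (2.83)(0.08314)(495)/4.457 = 26.1312 bar
vdW: P = nRT/(V − nb) − a n²/V² = 116.467/4.33681 − 29.4327/19.8648 = 26.8555 − 1.48165 = 25.3739 bar
Ratio = 25.3739/26.1312 = 0.9710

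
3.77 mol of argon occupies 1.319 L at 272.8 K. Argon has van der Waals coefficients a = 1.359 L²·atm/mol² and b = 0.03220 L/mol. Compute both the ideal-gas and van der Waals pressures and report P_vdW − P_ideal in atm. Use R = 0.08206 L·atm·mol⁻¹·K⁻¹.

Ideal: P_ideal = nRT/V = (3.77)(0.08206)(272.8)/1.319 = 63.9842 atm
vdW: P = nRT/(V − nb) − a n²/V² = 84.3951/1.19761 − 19.3153/1.73976 = 70.4696 − 11.1023 = 59.3673 atm
ΔP = 59.3673 − 63.9842 = -4.617 atm

ΔP ≈ -4.617 atm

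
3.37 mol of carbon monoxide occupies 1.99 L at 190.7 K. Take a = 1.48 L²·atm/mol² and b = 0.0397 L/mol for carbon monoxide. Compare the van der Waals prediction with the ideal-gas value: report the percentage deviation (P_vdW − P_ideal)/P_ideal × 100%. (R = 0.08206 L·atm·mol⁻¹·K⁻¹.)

-8.81 %

Ideal: P_ideal = nRT/V = (3.37)(0.08206)(190.7)/1.99 = 26.5008 atm
vdW: P = nRT/(V − nb) − a n²/V² = 52.7366/1.85621 − 16.8082/3.96010 = 28.4109 − 4.24439 = 24.1665 atm
% deviation = (24.1665 − 26.5008)/26.5008 × 100% = -8.81%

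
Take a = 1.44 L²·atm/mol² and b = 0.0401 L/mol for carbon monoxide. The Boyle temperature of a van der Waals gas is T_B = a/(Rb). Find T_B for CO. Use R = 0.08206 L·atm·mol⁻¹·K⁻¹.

T_B ≈ 437.6 K

For a van der Waals gas the second virial coefficient B₂ = b − a/(RT) vanishes at T_B = a/(Rb).
T_B = 1.44/(0.08206×0.0401) = 1.44/0.0032906 = 437.6 K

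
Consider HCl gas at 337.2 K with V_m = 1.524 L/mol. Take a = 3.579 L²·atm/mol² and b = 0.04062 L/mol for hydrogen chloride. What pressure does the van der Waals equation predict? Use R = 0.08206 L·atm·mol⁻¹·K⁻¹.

P ≈ 17.11 atm

P = RT/(V_m − b) − a/V_m²
RT/(V_m − b) = (0.08206)(337.2)/(1.524 − 0.04062) = 27.671/1.4834 = 18.654 atm
a/V_m² = 3.579/(1.524)² = 1.5410 atm
P = 18.654 − 1.5410 = 17.11 atm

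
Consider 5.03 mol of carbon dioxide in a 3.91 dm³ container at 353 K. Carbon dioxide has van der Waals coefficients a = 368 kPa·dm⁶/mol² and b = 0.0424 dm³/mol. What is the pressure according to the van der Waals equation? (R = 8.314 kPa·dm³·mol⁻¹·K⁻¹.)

P = nRT/(V − nb) − a n²/V²
nRT/(V − nb) = (5.03)(8.314)(353)/(3.91 − 5.03×0.0424) = 14762/3.6967 = 3993.3 kPa
a n²/V² = (368)(5.03)²/(3.91)² = 609.02 kPa
P = 3993.3 − 609.02 = 3384 kPa

P ≈ 3384 kPa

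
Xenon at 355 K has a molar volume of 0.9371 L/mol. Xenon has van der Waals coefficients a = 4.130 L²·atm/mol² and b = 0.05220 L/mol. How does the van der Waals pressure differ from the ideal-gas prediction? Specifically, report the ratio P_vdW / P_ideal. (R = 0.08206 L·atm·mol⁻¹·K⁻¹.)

P_vdW / P_ideal ≈ 0.9077

Ideal: P_ideal = RT/V_m = (0.08206)(355)/0.9371 = 31.0867 atm
vdW: P = RT/(V_m − b) − a/V_m² = 29.1313/0.884900 − 4.130/0.878156 = 32.9204 − 4.70304 = 28.2174 atm
Ratio = 28.2174/31.0867 = 0.9077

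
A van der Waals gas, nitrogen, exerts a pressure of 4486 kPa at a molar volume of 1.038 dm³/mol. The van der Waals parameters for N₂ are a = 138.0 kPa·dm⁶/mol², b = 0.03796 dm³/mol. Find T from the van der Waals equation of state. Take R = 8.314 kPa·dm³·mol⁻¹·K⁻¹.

T = (P + a/V_m²)(V_m − b)/R
P + a/V_m² = 4486 + 138.0/(1.038)² = 4614.1 kPa
V_m − b = 1.038 − 0.03796 = 1.0000 dm³/mol
T = (4614.1)(1.0000)/8.314 = 555.0 K

T ≈ 555.0 K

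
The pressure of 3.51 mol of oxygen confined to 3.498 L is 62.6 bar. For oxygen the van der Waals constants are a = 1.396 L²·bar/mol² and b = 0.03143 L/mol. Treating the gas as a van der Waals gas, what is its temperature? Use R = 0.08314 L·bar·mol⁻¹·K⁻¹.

T = (P + a n²/V²)(V − nb)/(nR)
P + a n²/V² = 62.6 + (1.396)(3.51)²/(3.498)² = 64.006 bar
V − nb = 3.498 − (3.51)(0.03143) = 3.3877 L
T = (64.006)(3.3877)/((3.51)(0.08314)) = 743.0 K

T ≈ 743.0 K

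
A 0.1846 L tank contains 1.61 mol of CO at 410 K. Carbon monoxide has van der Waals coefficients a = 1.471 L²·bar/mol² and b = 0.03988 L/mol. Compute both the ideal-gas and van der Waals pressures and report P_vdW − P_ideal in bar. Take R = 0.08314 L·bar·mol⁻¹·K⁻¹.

ΔP ≈ 46.66 bar

Ideal: P_ideal = nRT/V = (1.61)(0.08314)(410)/0.1846 = 297.295 bar
vdW: P = nRT/(V − nb) − a n²/V² = 54.8807/0.120393 − 3.81298/0.0340772 = 455.846 − 111.892 = 343.954 bar
ΔP = 343.954 − 297.295 = 46.66 bar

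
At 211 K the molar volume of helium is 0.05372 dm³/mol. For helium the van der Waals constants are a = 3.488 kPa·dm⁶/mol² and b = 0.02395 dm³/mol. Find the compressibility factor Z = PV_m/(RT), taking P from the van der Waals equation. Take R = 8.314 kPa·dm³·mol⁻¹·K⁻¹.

Z ≈ 1.767

P = RT/(V_m − b) − a/V_m² = (8.314)(211)/(0.05372 − 0.02395) − 3.488/(0.05372)²
  = 1754.3/0.029770 − 1208.7 = 58928 − 1208.7 = 57719 kPa
Z = PV_m/(RT) = (57719)(0.05372)/((8.314)(211)) = 3100.7/1754.3 = 1.767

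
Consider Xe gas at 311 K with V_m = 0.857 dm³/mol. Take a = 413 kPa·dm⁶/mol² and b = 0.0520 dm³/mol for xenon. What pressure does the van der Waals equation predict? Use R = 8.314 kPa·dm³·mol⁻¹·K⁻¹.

P ≈ 2650 kPa

P = RT/(V_m − b) − a/V_m²
RT/(V_m − b) = (8.314)(311)/(0.857 − 0.0520) = 2585.7/0.80500 = 3212.0 kPa
a/V_m² = 413/(0.857)² = 562.33 kPa
P = 3212.0 − 562.33 = 2650 kPa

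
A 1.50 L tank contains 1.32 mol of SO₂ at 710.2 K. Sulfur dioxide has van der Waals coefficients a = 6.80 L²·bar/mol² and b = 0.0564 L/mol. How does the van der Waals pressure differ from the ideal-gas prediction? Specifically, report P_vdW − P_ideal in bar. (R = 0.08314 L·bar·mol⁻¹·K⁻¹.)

Ideal: P_ideal = nRT/V = (1.32)(0.08314)(710.2)/1.50 = 51.9605 bar
vdW: P = nRT/(V − nb) − a n²/V² = 77.9408/1.42555 − 11.8483/2.25000 = 54.6742 − 5.26591 = 49.4083 bar
ΔP = 49.4083 − 51.9605 = -2.552 bar

ΔP ≈ -2.552 bar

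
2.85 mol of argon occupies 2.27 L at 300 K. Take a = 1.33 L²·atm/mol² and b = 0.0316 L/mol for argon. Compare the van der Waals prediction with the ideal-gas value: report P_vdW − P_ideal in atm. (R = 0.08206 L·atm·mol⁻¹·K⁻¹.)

ΔP ≈ -0.820 atm

Ideal: P_ideal = nRT/V = (2.85)(0.08206)(300)/2.27 = 30.9081 atm
vdW: P = nRT/(V − nb) − a n²/V² = 70.1613/2.17994 − 10.8029/5.15290 = 32.1850 − 2.09647 = 30.0885 atm
ΔP = 30.0885 − 30.9081 = -0.820 atm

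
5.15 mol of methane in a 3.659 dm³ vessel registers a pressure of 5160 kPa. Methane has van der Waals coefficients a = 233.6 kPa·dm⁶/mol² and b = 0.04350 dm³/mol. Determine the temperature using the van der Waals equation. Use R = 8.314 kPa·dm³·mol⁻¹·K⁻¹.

T = (P + a n²/V²)(V − nb)/(nR)
P + a n²/V² = 5160 + (233.6)(5.15)²/(3.659)² = 5622.8 kPa
V − nb = 3.659 − (5.15)(0.04350) = 3.4350 dm³
T = (5622.8)(3.4350)/((5.15)(8.314)) = 451.1 K

T ≈ 451.1 K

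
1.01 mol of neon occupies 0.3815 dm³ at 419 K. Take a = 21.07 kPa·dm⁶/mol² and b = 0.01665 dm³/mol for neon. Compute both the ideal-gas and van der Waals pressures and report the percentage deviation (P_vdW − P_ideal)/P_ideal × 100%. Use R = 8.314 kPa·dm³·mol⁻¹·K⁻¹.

Ideal: P_ideal = nRT/V = (1.01)(8.314)(419)/0.3815 = 9222.55 kPa
vdW: P = nRT/(V − nb) − a n²/V² = 3518.40/0.364684 − 21.4935/0.145542 = 9647.80 − 147.679 = 9500.12 kPa
% deviation = (9500.12 − 9222.55)/9222.55 × 100% = 3.01%

3.01 %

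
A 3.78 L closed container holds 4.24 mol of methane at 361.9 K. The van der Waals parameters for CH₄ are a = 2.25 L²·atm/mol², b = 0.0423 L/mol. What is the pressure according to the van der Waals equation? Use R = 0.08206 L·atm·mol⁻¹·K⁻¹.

P ≈ 32.14 atm

P = nRT/(V − nb) − a n²/V²
nRT/(V − nb) = (4.24)(0.08206)(361.9)/(3.78 − 4.24×0.0423) = 125.92/3.6006 = 34.972 atm
a n²/V² = (2.25)(4.24)²/(3.78)² = 2.8309 atm
P = 34.972 − 2.8309 = 32.14 atm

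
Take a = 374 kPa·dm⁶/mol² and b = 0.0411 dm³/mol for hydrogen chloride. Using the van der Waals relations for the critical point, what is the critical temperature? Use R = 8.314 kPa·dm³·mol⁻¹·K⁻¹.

T_c ≈ 324.3 K

For a van der Waals gas, T_c = 8a/(27Rb).
T_c = 8×374/(27×8.314×0.0411) = 2992.0/9.2260 = 324.3 K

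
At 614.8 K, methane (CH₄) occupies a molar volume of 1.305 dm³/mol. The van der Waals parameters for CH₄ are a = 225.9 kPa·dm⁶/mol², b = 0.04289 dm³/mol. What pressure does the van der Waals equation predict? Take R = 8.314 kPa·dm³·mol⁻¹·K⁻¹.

P = RT/(V_m − b) − a/V_m²
RT/(V_m − b) = (8.314)(614.8)/(1.305 − 0.04289) = 5111.4/1.2621 = 4049.9 kPa
a/V_m² = 225.9/(1.305)² = 132.65 kPa
P = 4049.9 − 132.65 = 3917 kPa

P ≈ 3917 kPa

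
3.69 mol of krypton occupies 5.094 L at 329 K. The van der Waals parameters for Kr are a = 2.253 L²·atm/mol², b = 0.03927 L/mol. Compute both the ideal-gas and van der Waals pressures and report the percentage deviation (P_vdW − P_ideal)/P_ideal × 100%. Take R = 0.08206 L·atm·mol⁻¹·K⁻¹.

Ideal: P_ideal = nRT/V = (3.69)(0.08206)(329)/5.094 = 19.5567 atm
vdW: P = nRT/(V − nb) − a n²/V² = 99.6217/4.94909 − 30.6771/25.9488 = 20.1293 − 1.18222 = 18.9471 atm
% deviation = (18.9471 − 19.5567)/19.5567 × 100% = -3.12%

-3.12 %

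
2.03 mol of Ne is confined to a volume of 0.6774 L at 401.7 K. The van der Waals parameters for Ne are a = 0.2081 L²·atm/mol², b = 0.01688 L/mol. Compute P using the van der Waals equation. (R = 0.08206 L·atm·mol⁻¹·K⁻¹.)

P ≈ 102.2 atm

P = nRT/(V − nb) − a n²/V²
nRT/(V − nb) = (2.03)(0.08206)(401.7)/(0.6774 − 2.03×0.01688) = 66.916/0.64313 = 104.05 atm
a n²/V² = (0.2081)(2.03)²/(0.6774)² = 1.8688 atm
P = 104.05 − 1.8688 = 102.2 atm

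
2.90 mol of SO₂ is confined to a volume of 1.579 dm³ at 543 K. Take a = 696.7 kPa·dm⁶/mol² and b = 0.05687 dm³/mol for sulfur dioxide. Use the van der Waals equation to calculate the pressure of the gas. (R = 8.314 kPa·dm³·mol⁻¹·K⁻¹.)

P = nRT/(V − nb) − a n²/V²
nRT/(V − nb) = (2.90)(8.314)(543)/(1.579 − 2.90×0.05687) = 13092/1.4141 = 9258.2 kPa
a n²/V² = (696.7)(2.90)²/(1.579)² = 2350.1 kPa
P = 9258.2 − 2350.1 = 6908 kPa

P ≈ 6908 kPa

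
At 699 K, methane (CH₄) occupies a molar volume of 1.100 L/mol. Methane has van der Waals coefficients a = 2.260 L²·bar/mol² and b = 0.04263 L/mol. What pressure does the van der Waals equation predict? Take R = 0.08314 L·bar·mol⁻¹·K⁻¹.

P ≈ 53.09 bar

P = RT/(V_m − b) − a/V_m²
RT/(V_m − b) = (0.08314)(699)/(1.100 − 0.04263) = 58.115/1.0574 = 54.960 bar
a/V_m² = 2.260/(1.100)² = 1.8678 bar
P = 54.960 − 1.8678 = 53.09 bar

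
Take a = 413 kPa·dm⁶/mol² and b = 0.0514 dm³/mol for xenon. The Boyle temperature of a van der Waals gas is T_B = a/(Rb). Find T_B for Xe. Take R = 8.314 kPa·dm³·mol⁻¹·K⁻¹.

For a van der Waals gas the second virial coefficient B₂ = b − a/(RT) vanishes at T_B = a/(Rb).
T_B = 413/(8.314×0.0514) = 413/0.42734 = 966.4 K

T_B ≈ 966.4 K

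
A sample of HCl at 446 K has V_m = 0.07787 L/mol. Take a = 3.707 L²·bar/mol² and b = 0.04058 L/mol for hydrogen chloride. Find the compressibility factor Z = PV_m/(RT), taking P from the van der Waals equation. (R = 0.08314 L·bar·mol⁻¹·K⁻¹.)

Z ≈ 0.8044

P = RT/(V_m − b) − a/V_m² = (0.08314)(446)/(0.07787 − 0.04058) − 3.707/(0.07787)²
  = 37.080/0.037290 − 611.34 = 994.37 − 611.34 = 383.03 bar
Z = PV_m/(RT) = (383.03)(0.07787)/((0.08314)(446)) = 29.827/37.080 = 0.8044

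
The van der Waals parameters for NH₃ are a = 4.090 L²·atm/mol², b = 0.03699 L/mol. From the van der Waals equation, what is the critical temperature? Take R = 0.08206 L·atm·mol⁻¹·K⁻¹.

T_c ≈ 399.2 K

For a van der Waals gas, T_c = 8a/(27Rb).
T_c = 8×4.090/(27×0.08206×0.03699) = 32.720/0.081956 = 399.2 K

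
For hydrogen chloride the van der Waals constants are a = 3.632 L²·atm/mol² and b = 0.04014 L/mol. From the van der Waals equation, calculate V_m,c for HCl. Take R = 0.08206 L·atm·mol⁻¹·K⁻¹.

For a van der Waals gas, V_m,c = 3b.
V_m,c = 3×0.04014 = 0.1204 L/mol

V_m,c ≈ 0.1204 L/mol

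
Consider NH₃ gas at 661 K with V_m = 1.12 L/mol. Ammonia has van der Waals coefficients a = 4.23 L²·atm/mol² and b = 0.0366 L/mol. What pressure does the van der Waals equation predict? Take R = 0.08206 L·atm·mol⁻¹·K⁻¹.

P ≈ 46.69 atm

P = RT/(V_m − b) − a/V_m²
RT/(V_m − b) = (0.08206)(661)/(1.12 − 0.0366) = 54.242/1.0834 = 50.066 atm
a/V_m² = 4.23/(1.12)² = 3.3721 atm
P = 50.066 − 3.3721 = 46.69 atm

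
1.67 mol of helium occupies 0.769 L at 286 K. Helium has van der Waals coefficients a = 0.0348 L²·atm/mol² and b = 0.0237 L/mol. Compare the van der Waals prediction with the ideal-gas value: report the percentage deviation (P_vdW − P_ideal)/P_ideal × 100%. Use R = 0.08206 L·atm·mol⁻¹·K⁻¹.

Ideal: P_ideal = nRT/V = (1.67)(0.08206)(286)/0.769 = 50.9668 atm
vdW: P = nRT/(V − nb) − a n²/V² = 39.1935/0.729421 − 0.0970537/0.591361 = 53.7323 − 0.164119 = 53.5682 atm
% deviation = (53.5682 − 50.9668)/50.9668 × 100% = 5.10%

5.10 %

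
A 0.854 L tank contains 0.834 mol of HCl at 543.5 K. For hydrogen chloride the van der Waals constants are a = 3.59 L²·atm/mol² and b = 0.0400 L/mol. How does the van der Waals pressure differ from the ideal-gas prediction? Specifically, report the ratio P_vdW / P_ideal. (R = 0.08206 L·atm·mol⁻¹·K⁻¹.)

P_vdW / P_ideal ≈ 0.9620

Ideal: P_ideal = nRT/V = (0.834)(0.08206)(543.5)/0.854 = 43.5551 atm
vdW: P = nRT/(V − nb) − a n²/V² = 37.1961/0.820640 − 2.49705/0.729316 = 45.3257 − 3.42382 = 41.9019 atm
Ratio = 41.9019/43.5551 = 0.9620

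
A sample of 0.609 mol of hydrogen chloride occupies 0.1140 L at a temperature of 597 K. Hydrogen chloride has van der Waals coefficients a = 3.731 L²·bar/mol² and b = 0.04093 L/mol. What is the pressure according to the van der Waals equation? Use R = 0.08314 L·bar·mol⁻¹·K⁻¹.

P ≈ 232.9 bar

P = nRT/(V − nb) − a n²/V²
nRT/(V − nb) = (0.609)(0.08314)(597)/(0.1140 − 0.609×0.04093) = 30.227/0.089074 = 339.35 bar
a n²/V² = (3.731)(0.609)²/(0.1140)² = 106.48 bar
P = 339.35 − 106.48 = 232.9 bar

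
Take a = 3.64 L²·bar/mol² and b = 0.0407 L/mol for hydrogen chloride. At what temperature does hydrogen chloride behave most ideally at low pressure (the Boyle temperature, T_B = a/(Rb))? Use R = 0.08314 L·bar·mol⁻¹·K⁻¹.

For a van der Waals gas the second virial coefficient B₂ = b − a/(RT) vanishes at T_B = a/(Rb).
T_B = 3.64/(0.08314×0.0407) = 3.64/0.0033838 = 1076 K

T_B ≈ 1076 K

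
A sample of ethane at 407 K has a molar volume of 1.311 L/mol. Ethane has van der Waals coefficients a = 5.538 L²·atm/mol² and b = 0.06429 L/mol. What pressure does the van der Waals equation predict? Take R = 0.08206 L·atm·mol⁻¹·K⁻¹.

P ≈ 23.57 atm

P = RT/(V_m − b) − a/V_m²
RT/(V_m − b) = (0.08206)(407)/(1.311 − 0.06429) = 33.398/1.2467 = 26.789 atm
a/V_m² = 5.538/(1.311)² = 3.2222 atm
P = 26.789 − 3.2222 = 23.57 atm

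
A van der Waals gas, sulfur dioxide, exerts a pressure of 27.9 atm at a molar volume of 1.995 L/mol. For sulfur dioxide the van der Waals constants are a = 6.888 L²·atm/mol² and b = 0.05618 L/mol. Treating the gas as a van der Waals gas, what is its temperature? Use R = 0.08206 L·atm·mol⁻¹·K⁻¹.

T ≈ 700.1 K

T = (P + a/V_m²)(V_m − b)/R
P + a/V_m² = 27.9 + 6.888/(1.995)² = 29.631 atm
V_m − b = 1.995 − 0.05618 = 1.9388 L/mol
T = (29.631)(1.9388)/0.08206 = 700.1 K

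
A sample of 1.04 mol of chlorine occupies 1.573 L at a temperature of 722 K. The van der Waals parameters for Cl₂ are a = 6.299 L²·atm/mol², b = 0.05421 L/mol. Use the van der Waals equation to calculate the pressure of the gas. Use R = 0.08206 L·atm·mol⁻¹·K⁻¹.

P = nRT/(V − nb) − a n²/V²
nRT/(V − nb) = (1.04)(0.08206)(722)/(1.573 − 1.04×0.05421) = 61.617/1.5166 = 40.628 atm
a n²/V² = (6.299)(1.04)²/(1.573)² = 2.7535 atm
P = 40.628 − 2.7535 = 37.87 atm

P ≈ 37.87 atm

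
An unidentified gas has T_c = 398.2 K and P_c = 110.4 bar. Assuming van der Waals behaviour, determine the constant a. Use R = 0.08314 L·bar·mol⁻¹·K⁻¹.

a ≈ 4.188 L²·bar/mol²

From T_c = 8a/(27Rb) and P_c = a/(27b²): a = 27 R² T_c²/(64 P_c).
a = 27×(0.08314)²×(398.2)²/(64×110.4) = 29593/7065.6 = 4.188 L²·bar/mol²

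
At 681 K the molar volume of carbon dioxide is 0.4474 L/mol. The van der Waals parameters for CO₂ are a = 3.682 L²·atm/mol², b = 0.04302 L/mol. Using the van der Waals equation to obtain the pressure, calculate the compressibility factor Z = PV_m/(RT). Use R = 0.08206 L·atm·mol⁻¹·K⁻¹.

P = RT/(V_m − b) − a/V_m² = (0.08206)(681)/(0.4474 − 0.04302) − 3.682/(0.4474)²
  = 55.883/0.40438 − 18.395 = 138.19 − 18.395 = 119.80 atm
Z = PV_m/(RT) = (119.80)(0.4474)/((0.08206)(681)) = 53.599/55.883 = 0.9591

Z ≈ 0.9591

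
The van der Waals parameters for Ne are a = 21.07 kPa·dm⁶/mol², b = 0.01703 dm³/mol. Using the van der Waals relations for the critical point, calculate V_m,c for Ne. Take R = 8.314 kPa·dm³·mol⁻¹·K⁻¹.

For a van der Waals gas, V_m,c = 3b.
V_m,c = 3×0.01703 = 0.05109 dm³/mol

V_m,c ≈ 0.05109 dm³/mol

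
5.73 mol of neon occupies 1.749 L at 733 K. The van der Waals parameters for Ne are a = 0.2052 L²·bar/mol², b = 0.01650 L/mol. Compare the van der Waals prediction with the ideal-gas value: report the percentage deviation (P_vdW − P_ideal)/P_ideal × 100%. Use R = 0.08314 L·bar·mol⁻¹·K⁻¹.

Ideal: P_ideal = nRT/V = (5.73)(0.08314)(733)/1.749 = 199.654 bar
vdW: P = nRT/(V − nb) − a n²/V² = 349.195/1.65446 − 6.73731/3.05900 = 211.063 − 2.20246 = 208.861 bar
% deviation = (208.861 − 199.654)/199.654 × 100% = 4.61%

4.61 %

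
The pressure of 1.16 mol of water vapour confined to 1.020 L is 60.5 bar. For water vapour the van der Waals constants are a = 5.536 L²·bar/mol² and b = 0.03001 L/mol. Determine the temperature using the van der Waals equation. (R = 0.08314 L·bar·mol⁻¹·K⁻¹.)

T = (P + a n²/V²)(V − nb)/(nR)
P + a n²/V² = 60.5 + (5.536)(1.16)²/(1.020)² = 67.660 bar
V − nb = 1.020 − (1.16)(0.03001) = 0.98519 L
T = (67.660)(0.98519)/((1.16)(0.08314)) = 691.2 K

T ≈ 691.2 K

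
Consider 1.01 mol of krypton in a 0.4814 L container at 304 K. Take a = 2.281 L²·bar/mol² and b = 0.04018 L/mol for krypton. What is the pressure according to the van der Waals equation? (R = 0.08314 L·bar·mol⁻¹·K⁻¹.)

P = nRT/(V − nb) − a n²/V²
nRT/(V − nb) = (1.01)(0.08314)(304)/(0.4814 − 1.01×0.04018) = 25.527/0.44082 = 57.908 bar
a n²/V² = (2.281)(1.01)²/(0.4814)² = 10.041 bar
P = 57.908 − 10.041 = 47.87 bar

P ≈ 47.87 bar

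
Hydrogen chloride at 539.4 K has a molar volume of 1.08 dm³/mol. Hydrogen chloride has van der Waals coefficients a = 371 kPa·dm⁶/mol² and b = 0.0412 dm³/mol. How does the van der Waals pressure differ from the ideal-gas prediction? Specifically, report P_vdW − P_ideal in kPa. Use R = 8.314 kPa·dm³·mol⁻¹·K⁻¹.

Ideal: P_ideal = RT/V_m = (8.314)(539.4)/1.08 = 4152.38 kPa
vdW: P = RT/(V_m − b) − a/V_m² = 4484.57/1.03880 − 371/1.16640 = 4317.07 − 318.073 = 3999.00 kPa
ΔP = 3999.00 − 4152.38 = -153.4 kPa

ΔP ≈ -153.4 kPa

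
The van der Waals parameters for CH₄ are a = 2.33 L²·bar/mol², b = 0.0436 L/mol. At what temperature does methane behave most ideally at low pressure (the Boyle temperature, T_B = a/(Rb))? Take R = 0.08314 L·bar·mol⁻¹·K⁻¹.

For a van der Waals gas the second virial coefficient B₂ = b − a/(RT) vanishes at T_B = a/(Rb).
T_B = 2.33/(0.08314×0.0436) = 2.33/0.0036249 = 642.8 K

T_B ≈ 642.8 K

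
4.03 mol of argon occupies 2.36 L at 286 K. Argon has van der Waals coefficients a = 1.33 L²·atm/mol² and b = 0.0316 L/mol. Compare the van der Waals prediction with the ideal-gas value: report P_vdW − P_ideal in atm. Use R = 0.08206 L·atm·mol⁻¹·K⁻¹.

ΔP ≈ -1.592 atm

Ideal: P_ideal = nRT/V = (4.03)(0.08206)(286)/2.36 = 40.0766 atm
vdW: P = nRT/(V − nb) − a n²/V² = 94.5807/2.23265 − 21.6004/5.56960 = 42.3625 − 3.87827 = 38.4842 atm
ΔP = 38.4842 − 40.0766 = -1.592 atm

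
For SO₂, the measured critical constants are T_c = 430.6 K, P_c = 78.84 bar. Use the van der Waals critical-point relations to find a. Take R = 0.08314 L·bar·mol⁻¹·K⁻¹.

a ≈ 6.858 L²·bar/mol²

From T_c = 8a/(27Rb) and P_c = a/(27b²): a = 27 R² T_c²/(64 P_c).
a = 27×(0.08314)²×(430.6)²/(64×78.84) = 34604/5045.8 = 6.858 L²·bar/mol²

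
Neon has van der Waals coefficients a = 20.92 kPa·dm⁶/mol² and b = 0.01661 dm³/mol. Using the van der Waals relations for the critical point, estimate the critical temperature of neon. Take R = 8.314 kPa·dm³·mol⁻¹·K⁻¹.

T_c ≈ 44.89 K

For a van der Waals gas, T_c = 8a/(27Rb).
T_c = 8×20.92/(27×8.314×0.01661) = 167.36/3.7286 = 44.89 K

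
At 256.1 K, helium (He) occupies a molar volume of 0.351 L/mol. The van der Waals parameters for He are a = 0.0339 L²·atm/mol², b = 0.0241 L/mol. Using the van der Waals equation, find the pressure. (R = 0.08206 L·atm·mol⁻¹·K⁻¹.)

P = RT/(V_m − b) − a/V_m²
RT/(V_m − b) = (0.08206)(256.1)/(0.351 − 0.0241) = 21.016/0.32690 = 64.289 atm
a/V_m² = 0.0339/(0.351)² = 0.27516 atm
P = 64.289 − 0.27516 = 64.01 atm

P ≈ 64.01 atm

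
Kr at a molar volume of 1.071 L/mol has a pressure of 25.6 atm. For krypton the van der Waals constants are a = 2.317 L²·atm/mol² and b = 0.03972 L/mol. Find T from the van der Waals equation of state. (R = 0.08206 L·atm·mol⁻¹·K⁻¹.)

T ≈ 347.1 K

T = (P + a/V_m²)(V_m − b)/R
P + a/V_m² = 25.6 + 2.317/(1.071)² = 27.620 atm
V_m − b = 1.071 − 0.03972 = 1.0313 L/mol
T = (27.620)(1.0313)/0.08206 = 347.1 K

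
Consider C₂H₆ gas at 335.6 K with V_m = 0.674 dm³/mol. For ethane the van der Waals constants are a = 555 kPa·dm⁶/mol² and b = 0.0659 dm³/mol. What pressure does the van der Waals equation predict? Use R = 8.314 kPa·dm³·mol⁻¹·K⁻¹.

P = RT/(V_m − b) − a/V_m²
RT/(V_m − b) = (8.314)(335.6)/(0.674 − 0.0659) = 2790.2/0.60810 = 4588.4 kPa
a/V_m² = 555/(0.674)² = 1221.7 kPa
P = 4588.4 − 1221.7 = 3367 kPa

P ≈ 3367 kPa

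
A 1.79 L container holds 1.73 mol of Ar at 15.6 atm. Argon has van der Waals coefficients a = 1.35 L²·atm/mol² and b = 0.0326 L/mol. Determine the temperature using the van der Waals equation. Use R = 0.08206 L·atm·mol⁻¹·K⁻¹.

T = (P + a n²/V²)(V − nb)/(nR)
P + a n²/V² = 15.6 + (1.35)(1.73)²/(1.79)² = 16.861 atm
V − nb = 1.79 − (1.73)(0.0326) = 1.7336 L
T = (16.861)(1.7336)/((1.73)(0.08206)) = 205.9 K

T ≈ 205.9 K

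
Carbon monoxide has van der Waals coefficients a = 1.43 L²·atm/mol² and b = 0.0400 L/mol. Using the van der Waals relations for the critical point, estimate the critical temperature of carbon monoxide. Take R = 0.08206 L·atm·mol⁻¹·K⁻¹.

T_c ≈ 129.1 K

For a van der Waals gas, T_c = 8a/(27Rb).
T_c = 8×1.43/(27×0.08206×0.0400) = 11.440/0.088625 = 129.1 K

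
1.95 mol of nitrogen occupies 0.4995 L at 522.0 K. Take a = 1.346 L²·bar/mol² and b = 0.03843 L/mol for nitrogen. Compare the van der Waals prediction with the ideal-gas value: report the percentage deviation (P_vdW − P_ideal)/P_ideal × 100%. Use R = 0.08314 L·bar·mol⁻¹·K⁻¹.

Ideal: P_ideal = nRT/V = (1.95)(0.08314)(522.0)/0.4995 = 169.426 bar
vdW: P = nRT/(V − nb) − a n²/V² = 84.6282/0.424562 − 5.11817/0.249500 = 199.331 − 20.5137 = 178.817 bar
% deviation = (178.817 − 169.426)/169.426 × 100% = 5.54%

5.54 %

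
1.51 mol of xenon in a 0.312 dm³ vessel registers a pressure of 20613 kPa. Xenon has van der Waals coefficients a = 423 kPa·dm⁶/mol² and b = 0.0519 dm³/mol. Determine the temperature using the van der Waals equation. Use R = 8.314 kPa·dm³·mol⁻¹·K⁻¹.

T = (P + a n²/V²)(V − nb)/(nR)
P + a n²/V² = 20613 + (423)(1.51)²/(0.312)² = 30521 kPa
V − nb = 0.312 − (1.51)(0.0519) = 0.23363 dm³
T = (30521)(0.23363)/((1.51)(8.314)) = 568.0 K

T ≈ 568.0 K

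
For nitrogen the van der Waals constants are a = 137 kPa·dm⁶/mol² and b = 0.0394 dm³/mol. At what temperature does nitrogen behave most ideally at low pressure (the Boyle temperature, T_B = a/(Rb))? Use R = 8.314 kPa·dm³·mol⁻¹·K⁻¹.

T_B ≈ 418.2 K

For a van der Waals gas the second virial coefficient B₂ = b − a/(RT) vanishes at T_B = a/(Rb).
T_B = 137/(8.314×0.0394) = 137/0.32757 = 418.2 K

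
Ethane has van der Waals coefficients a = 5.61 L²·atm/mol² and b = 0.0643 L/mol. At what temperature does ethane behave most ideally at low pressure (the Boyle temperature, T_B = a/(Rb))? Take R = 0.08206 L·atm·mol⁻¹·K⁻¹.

T_B ≈ 1063 K

For a van der Waals gas the second virial coefficient B₂ = b − a/(RT) vanishes at T_B = a/(Rb).
T_B = 5.61/(0.08206×0.0643) = 5.61/0.0052765 = 1063 K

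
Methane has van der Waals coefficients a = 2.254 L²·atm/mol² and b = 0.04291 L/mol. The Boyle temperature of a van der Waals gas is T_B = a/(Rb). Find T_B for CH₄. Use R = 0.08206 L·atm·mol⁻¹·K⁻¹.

T_B ≈ 640.1 K

For a van der Waals gas the second virial coefficient B₂ = b − a/(RT) vanishes at T_B = a/(Rb).
T_B = 2.254/(0.08206×0.04291) = 2.254/0.0035212 = 640.1 K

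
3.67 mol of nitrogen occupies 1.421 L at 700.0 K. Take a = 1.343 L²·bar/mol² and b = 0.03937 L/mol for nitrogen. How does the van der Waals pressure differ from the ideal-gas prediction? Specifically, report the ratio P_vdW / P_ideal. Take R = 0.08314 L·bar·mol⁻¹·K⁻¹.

Ideal: P_ideal = nRT/V = (3.67)(0.08314)(700.0)/1.421 = 150.307 bar
vdW: P = nRT/(V − nb) − a n²/V² = 213.587/1.27651 − 18.0887/2.01924 = 167.321 − 8.95817 = 158.363 bar
Ratio = 158.363/150.307 = 1.054

P_vdW / P_ideal ≈ 1.054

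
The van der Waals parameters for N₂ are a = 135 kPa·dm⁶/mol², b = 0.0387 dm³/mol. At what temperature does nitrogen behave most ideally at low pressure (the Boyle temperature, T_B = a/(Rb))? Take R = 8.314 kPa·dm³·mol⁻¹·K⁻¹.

T_B ≈ 419.6 K

For a van der Waals gas the second virial coefficient B₂ = b − a/(RT) vanishes at T_B = a/(Rb).
T_B = 135/(8.314×0.0387) = 135/0.32175 = 419.6 K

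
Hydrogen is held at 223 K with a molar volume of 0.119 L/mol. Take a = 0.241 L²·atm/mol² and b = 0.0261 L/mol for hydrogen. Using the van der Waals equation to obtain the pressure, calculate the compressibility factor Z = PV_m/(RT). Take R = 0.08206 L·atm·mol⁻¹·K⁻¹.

Z ≈ 1.170

P = RT/(V_m − b) − a/V_m² = (0.08206)(223)/(0.119 − 0.0261) − 0.241/(0.119)²
  = 18.299/0.092900 − 17.019 = 196.98 − 17.019 = 179.96 atm
Z = PV_m/(RT) = (179.96)(0.119)/((0.08206)(223)) = 21.415/18.299 = 1.170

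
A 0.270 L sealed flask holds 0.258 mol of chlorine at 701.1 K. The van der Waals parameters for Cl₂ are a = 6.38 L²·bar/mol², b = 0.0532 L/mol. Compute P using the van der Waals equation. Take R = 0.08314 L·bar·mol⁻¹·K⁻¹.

P ≈ 52.86 bar

P = nRT/(V − nb) − a n²/V²
nRT/(V − nb) = (0.258)(0.08314)(701.1)/(0.270 − 0.258×0.0532) = 15.039/0.25627 = 58.684 bar
a n²/V² = (6.38)(0.258)²/(0.270)² = 5.8255 bar
P = 58.684 − 5.8255 = 52.86 bar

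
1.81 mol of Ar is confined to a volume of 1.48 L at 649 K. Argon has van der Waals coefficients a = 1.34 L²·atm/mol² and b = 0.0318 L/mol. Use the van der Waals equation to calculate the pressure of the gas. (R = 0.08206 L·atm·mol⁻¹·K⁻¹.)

P ≈ 65.76 atm

P = nRT/(V − nb) − a n²/V²
nRT/(V − nb) = (1.81)(0.08206)(649)/(1.48 − 1.81×0.0318) = 96.395/1.4224 = 67.769 atm
a n²/V² = (1.34)(1.81)²/(1.48)² = 2.0042 atm
P = 67.769 − 2.0042 = 65.76 atm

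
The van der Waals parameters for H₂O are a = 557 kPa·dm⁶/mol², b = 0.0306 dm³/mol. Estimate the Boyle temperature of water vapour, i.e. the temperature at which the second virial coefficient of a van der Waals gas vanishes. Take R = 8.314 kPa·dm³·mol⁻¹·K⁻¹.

T_B ≈ 2189 K

For a van der Waals gas the second virial coefficient B₂ = b − a/(RT) vanishes at T_B = a/(Rb).
T_B = 557/(8.314×0.0306) = 557/0.25441 = 2189 K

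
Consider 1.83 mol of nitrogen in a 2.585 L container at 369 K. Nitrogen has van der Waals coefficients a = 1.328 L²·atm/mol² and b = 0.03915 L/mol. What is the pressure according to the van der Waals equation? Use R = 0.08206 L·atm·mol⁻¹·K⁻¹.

P = nRT/(V − nb) − a n²/V²
nRT/(V − nb) = (1.83)(0.08206)(369)/(2.585 − 1.83×0.03915) = 55.413/2.5134 = 22.047 atm
a n²/V² = (1.328)(1.83)²/(2.585)² = 0.66555 atm
P = 22.047 − 0.66555 = 21.38 atm

P ≈ 21.38 atm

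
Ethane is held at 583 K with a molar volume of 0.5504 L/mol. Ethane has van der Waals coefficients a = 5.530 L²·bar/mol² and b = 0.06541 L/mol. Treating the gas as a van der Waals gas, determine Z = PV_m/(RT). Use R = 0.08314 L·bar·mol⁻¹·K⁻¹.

P = RT/(V_m − b) − a/V_m² = (0.08314)(583)/(0.5504 − 0.06541) − 5.530/(0.5504)²
  = 48.471/0.48499 − 18.254 = 99.942 − 18.254 = 81.688 bar
Z = PV_m/(RT) = (81.688)(0.5504)/((0.08314)(583)) = 44.961/48.471 = 0.9276

Z ≈ 0.9276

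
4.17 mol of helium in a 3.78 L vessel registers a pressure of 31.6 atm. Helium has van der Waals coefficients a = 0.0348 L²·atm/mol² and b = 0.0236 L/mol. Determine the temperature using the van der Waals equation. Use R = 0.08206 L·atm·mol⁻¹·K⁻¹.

T ≈ 340.4 K

T = (P + a n²/V²)(V − nb)/(nR)
P + a n²/V² = 31.6 + (0.0348)(4.17)²/(3.78)² = 31.642 atm
V − nb = 3.78 − (4.17)(0.0236) = 3.6816 L
T = (31.642)(3.6816)/((4.17)(0.08206)) = 340.4 K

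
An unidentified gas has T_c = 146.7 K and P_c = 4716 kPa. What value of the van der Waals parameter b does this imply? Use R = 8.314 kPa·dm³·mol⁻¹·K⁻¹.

From T_c = 8a/(27Rb) and P_c = a/(27b²): b = R T_c/(8 P_c).
b = (8.314)(146.7)/(8×4716) = 1219.7/37728 = 0.03233 dm³/mol

b ≈ 0.03233 dm³/mol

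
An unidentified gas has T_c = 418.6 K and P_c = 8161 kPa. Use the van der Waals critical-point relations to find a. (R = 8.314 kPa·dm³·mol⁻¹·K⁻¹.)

From T_c = 8a/(27Rb) and P_c = a/(27b²): a = 27 R² T_c²/(64 P_c).
a = 27×(8.314)²×(418.6)²/(64×8161) = 327025978/522304 = 626.1 kPa·dm⁶/mol²

a ≈ 626.1 kPa·dm⁶/mol²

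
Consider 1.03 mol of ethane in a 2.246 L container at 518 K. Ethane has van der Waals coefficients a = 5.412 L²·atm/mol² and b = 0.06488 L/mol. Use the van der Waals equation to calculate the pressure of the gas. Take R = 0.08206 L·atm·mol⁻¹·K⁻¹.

P ≈ 18.95 atm

P = nRT/(V − nb) − a n²/V²
nRT/(V − nb) = (1.03)(0.08206)(518)/(2.246 − 1.03×0.06488) = 43.782/2.1792 = 20.091 atm
a n²/V² = (5.412)(1.03)²/(2.246)² = 1.1382 atm
P = 20.091 − 1.1382 = 18.95 atm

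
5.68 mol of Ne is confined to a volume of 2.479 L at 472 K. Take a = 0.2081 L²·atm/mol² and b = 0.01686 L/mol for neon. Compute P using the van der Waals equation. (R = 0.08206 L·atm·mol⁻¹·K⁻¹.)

P = nRT/(V − nb) − a n²/V²
nRT/(V − nb) = (5.68)(0.08206)(472)/(2.479 − 5.68×0.01686) = 220.00/2.3832 = 92.313 atm
a n²/V² = (0.2081)(5.68)²/(2.479)² = 1.0925 atm
P = 92.313 − 1.0925 = 91.22 atm

P ≈ 91.22 atm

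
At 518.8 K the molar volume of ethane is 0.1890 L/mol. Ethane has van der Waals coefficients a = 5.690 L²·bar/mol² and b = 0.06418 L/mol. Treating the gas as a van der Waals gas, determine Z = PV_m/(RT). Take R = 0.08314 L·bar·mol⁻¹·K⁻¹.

Z ≈ 0.8162

P = RT/(V_m − b) − a/V_m² = (0.08314)(518.8)/(0.1890 − 0.06418) − 5.690/(0.1890)²
  = 43.133/0.12482 − 159.29 = 345.56 − 159.29 = 186.27 bar
Z = PV_m/(RT) = (186.27)(0.1890)/((0.08314)(518.8)) = 35.205/43.133 = 0.8162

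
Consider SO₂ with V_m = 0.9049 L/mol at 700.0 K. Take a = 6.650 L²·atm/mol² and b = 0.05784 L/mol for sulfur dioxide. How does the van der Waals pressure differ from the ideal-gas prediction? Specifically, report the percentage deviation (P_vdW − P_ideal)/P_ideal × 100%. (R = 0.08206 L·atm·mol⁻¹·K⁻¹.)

-5.97 %

Ideal: P_ideal = RT/V_m = (0.08206)(700.0)/0.9049 = 63.4788 atm
vdW: P = RT/(V_m − b) − a/V_m² = 57.4420/0.847060 − 6.650/0.818844 = 67.8134 − 8.12121 = 59.6922 atm
% deviation = (59.6922 − 63.4788)/63.4788 × 100% = -5.97%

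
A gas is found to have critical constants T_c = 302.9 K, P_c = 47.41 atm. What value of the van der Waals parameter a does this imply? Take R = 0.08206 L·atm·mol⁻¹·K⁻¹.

a ≈ 5.498 L²·atm/mol²

From T_c = 8a/(27Rb) and P_c = a/(27b²): a = 27 R² T_c²/(64 P_c).
a = 27×(0.08206)²×(302.9)²/(64×47.41) = 16681/3034.2 = 5.498 L²·atm/mol²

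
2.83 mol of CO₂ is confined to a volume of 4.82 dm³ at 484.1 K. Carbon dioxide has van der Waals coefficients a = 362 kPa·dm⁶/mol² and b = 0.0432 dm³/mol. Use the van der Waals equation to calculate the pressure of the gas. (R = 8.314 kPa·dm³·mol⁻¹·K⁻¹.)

P = nRT/(V − nb) − a n²/V²
nRT/(V − nb) = (2.83)(8.314)(484.1)/(4.82 − 2.83×0.0432) = 11390/4.6977 = 2424.6 kPa
a n²/V² = (362)(2.83)²/(4.82)² = 124.79 kPa
P = 2424.6 − 124.79 = 2300 kPa

P ≈ 2300 kPa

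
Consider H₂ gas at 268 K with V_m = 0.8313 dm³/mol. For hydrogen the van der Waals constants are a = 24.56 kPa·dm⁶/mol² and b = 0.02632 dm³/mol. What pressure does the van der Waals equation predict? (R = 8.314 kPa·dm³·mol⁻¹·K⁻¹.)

P = RT/(V_m − b) − a/V_m²
RT/(V_m − b) = (8.314)(268)/(0.8313 − 0.02632) = 2228.2/0.80498 = 2768.0 kPa
a/V_m² = 24.56/(0.8313)² = 35.540 kPa
P = 2768.0 − 35.540 = 2732 kPa

P ≈ 2732 kPa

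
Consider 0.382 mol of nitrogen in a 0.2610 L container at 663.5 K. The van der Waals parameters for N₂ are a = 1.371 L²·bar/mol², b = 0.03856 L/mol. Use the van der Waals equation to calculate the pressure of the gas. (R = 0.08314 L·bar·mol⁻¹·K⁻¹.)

P ≈ 82.63 bar

P = nRT/(V − nb) − a n²/V²
nRT/(V − nb) = (0.382)(0.08314)(663.5)/(0.2610 − 0.382×0.03856) = 21.072/0.24627 = 85.565 bar
a n²/V² = (1.371)(0.382)²/(0.2610)² = 2.9369 bar
P = 85.565 − 2.9369 = 82.63 bar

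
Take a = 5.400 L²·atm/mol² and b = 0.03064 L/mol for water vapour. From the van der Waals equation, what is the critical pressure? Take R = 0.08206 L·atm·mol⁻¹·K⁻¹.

For a van der Waals gas, P_c = a/(27b²).
P_c = 5.400/(27×(0.03064)²) = 5.400/0.025348 = 213.0 atm

P_c ≈ 213.0 atm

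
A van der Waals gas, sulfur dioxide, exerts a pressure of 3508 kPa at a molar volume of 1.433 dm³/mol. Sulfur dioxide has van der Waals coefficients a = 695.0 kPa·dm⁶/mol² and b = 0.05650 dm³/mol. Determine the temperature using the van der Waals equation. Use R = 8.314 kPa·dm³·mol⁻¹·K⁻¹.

T = (P + a/V_m²)(V_m − b)/R
P + a/V_m² = 3508 + 695.0/(1.433)² = 3846.4 kPa
V_m − b = 1.433 − 0.05650 = 1.3765 dm³/mol
T = (3846.4)(1.3765)/8.314 = 636.8 K

T ≈ 636.8 K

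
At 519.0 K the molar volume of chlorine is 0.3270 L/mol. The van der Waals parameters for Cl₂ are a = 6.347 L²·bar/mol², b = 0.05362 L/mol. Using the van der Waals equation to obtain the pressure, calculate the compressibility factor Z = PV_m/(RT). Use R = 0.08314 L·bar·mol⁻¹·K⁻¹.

P = RT/(V_m − b) − a/V_m² = (0.08314)(519.0)/(0.3270 − 0.05362) − 6.347/(0.3270)²
  = 43.150/0.27338 − 59.357 = 157.84 − 59.357 = 98.48 bar
Z = PV_m/(RT) = (98.48)(0.3270)/((0.08314)(519.0)) = 32.203/43.150 = 0.7463

Z ≈ 0.7463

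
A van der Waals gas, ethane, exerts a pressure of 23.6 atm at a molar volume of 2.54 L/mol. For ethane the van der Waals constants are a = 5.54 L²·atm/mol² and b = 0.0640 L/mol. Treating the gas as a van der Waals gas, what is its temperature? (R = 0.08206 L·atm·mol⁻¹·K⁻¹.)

T = (P + a/V_m²)(V_m − b)/R
P + a/V_m² = 23.6 + 5.54/(2.54)² = 24.459 atm
V_m − b = 2.54 − 0.0640 = 2.4760 L/mol
T = (24.459)(2.4760)/0.08206 = 738.0 K

T ≈ 738.0 K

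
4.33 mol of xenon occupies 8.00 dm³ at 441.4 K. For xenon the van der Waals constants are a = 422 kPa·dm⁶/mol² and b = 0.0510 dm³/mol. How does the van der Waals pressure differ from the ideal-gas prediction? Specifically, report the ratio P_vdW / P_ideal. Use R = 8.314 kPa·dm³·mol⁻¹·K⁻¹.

P_vdW / P_ideal ≈ 0.9661

Ideal: P_ideal = nRT/V = (4.33)(8.314)(441.4)/8.00 = 1986.28 kPa
vdW: P = nRT/(V − nb) − a n²/V² = 15890.2/7.77917 − 7912.04/64.0000 = 2042.66 − 123.626 = 1919.03 kPa
Ratio = 1919.03/1986.28 = 0.9661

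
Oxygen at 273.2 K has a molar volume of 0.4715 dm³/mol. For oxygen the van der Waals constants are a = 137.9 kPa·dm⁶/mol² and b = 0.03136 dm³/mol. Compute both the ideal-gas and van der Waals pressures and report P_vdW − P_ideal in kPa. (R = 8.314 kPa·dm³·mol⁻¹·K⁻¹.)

ΔP ≈ -277.1 kPa

Ideal: P_ideal = RT/V_m = (8.314)(273.2)/0.4715 = 4817.36 kPa
vdW: P = RT/(V_m − b) − a/V_m² = 2271.38/0.440140 − 137.9/0.222312 = 5160.59 − 620.299 = 4540.29 kPa
ΔP = 4540.29 − 4817.36 = -277.1 kPa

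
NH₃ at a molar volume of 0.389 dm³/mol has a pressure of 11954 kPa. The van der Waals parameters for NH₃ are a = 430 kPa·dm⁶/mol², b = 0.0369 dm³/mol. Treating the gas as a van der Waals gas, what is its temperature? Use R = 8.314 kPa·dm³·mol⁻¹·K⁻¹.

T = (P + a/V_m²)(V_m − b)/R
P + a/V_m² = 11954 + 430/(0.389)² = 14796 kPa
V_m − b = 0.389 − 0.0369 = 0.35210 dm³/mol
T = (14796)(0.35210)/8.314 = 626.6 K

T ≈ 626.6 K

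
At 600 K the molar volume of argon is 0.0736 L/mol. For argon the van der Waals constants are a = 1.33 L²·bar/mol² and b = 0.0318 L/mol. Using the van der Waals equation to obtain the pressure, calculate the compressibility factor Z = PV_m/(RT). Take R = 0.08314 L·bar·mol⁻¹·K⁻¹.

P = RT/(V_m − b) − a/V_m² = (0.08314)(600)/(0.0736 − 0.0318) − 1.33/(0.0736)²
  = 49.884/0.041800 − 245.53 = 1193.4 − 245.53 = 947.9 bar
Z = PV_m/(RT) = (947.9)(0.0736)/((0.08314)(600)) = 69.765/49.884 = 1.399

Z ≈ 1.399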